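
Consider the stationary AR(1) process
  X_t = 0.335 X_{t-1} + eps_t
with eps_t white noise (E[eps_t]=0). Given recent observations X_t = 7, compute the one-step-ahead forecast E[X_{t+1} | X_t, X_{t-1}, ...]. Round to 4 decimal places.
E[X_{t+1} \mid \mathcal F_t] = 2.3450

For an AR(p) model X_t = c + sum_i phi_i X_{t-i} + eps_t, the
one-step-ahead conditional mean is
  E[X_{t+1} | X_t, ...] = c + sum_i phi_i X_{t+1-i}.
Substitute known values:
  E[X_{t+1} | ...] = (0.335) * (7)
                   = 2.3450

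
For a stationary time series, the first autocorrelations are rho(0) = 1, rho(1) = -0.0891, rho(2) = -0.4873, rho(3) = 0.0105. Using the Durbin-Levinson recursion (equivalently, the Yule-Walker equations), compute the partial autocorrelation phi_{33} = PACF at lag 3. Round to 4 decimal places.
\phi_{33} = -0.1330

The PACF at lag k is phi_{kk}, the last component of the solution
to the Yule-Walker system G_k phi = r_k where
  (G_k)_{ij} = rho(|i - j|), (r_k)_i = rho(i), i,j = 1..k.
Equivalently, Durbin-Levinson gives phi_{kk} iteratively:
  phi_{11} = rho(1)
  phi_{kk} = [rho(k) - sum_{j=1..k-1} phi_{k-1,j} rho(k-j)]
            / [1 - sum_{j=1..k-1} phi_{k-1,j} rho(j)],
  phi_{k,j} = phi_{k-1,j} - phi_{kk} phi_{k-1,k-j},  j = 1..k-1.
Step k = 1:
  phi_11 = rho(1) = -0.0891.
Step k = 2:
  phi_22 = [rho(2) - phi_11 rho(1)] / [1 - phi_11 rho(1)] = [-0.4873 - (-0.0891)(-0.0891)] / [1 - (-0.0891)(-0.0891)]
         = -0.49523881 / 0.99206119 = -0.499202.
  Update: phi_21 = phi_11 - phi_22 phi_11 = -0.0891 - (-0.499202)(-0.0891) = -0.133579.
Step k = 3:
  phi_33 = [rho(3) - phi_21 rho(2) - phi_22 rho(1)] / [1 - phi_21 rho(1) - phi_22 rho(2)]
    numerator   = 0.0105 - (-0.133579)(-0.4873) - (-0.499202)(-0.0891) = -0.09907188
    denominator = 1 - (-0.133579)(-0.0891) - (-0.499202)(-0.4873) = 0.74483705
  phi_33 = -0.09907188 / 0.74483705 = -0.133.
Therefore phi_{33} = -0.1330.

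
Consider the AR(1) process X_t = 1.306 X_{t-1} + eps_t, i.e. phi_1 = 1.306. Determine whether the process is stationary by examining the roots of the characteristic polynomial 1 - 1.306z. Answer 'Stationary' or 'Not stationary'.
\text{Not stationary}

The AR(p) characteristic polynomial is P(z) = 1 - 1.306z.
Stationarity requires all roots to lie outside the unit circle, i.e. |z| > 1 for every root.
This is linear in z: 1 + (-1.306) z = 0  =>  z = -1/(-1.306) = 0.765697,  |z| = 0.765697.
Moduli of all roots: 0.7657.
All moduli strictly greater than 1? No.
Verdict: Not stationary.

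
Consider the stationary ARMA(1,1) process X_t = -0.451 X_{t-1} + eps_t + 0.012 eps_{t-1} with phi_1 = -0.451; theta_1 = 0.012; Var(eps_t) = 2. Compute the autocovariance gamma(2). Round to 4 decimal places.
\gamma(2) = 0.4944

Multiply the model equation by X_{t-k} and take expectations. With theta_0 = psi_0 = 1 and psi_j the MA(infinity) weights, this gives
  gamma(k) - sum_i phi_i gamma(k-i) = c_k,
  c_k = sigma^2 * sum_{j=k..q} theta_j psi_{j-k}   (c_k = 0 for k > q),
using gamma(-m) = gamma(m).
psi-weights needed (psi_j = theta_j + sum_i phi_i psi_{j-i}):
  psi_1 = theta_1 + phi_1 = 0.012 + (-0.451) = -0.439
Right-hand sides:
  c_0 = sigma^2 (1 + theta_1 psi_1) = 2 * (1 + (0.012)(-0.439)) = 2 * 0.994732 = 1.989464
  c_1 = sigma^2 theta_1 = 2 * (0.012) = 0.024
  c_2 = 0
Equations for k = 0 and k = 1 (AR order 1):
  gamma(0) = phi_1 gamma(1) + c_0
  gamma(1) = phi_1 gamma(0) + c_1
Substituting the second into the first: gamma(0) (1 - phi_1^2) = c_0 + phi_1 c_1, so
  gamma(0) = (c_0 + phi_1 c_1) / (1 - phi_1^2) = (1.989464 + (-0.451)(0.024)) / (1 - (-0.451)^2) = 1.97864 / 0.796599 = 2.48386.
  gamma(1) = phi_1 gamma(0) + c_1 = (-0.451)(2.48386) + (0.024) = -1.096221.
For k = 2 (> q): gamma(2) = phi_1 gamma(1) = (-0.451)(-1.096221) = 0.494396.
Therefore gamma(2) = 0.4944 (to 4 decimal places).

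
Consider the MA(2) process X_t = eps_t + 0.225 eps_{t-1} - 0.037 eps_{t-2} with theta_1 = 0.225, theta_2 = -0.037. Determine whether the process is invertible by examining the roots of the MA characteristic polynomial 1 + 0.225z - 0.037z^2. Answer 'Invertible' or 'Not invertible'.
\text{Invertible}

The MA(q) characteristic polynomial is P(z) = 1 + 0.225z - 0.037z^2.
Invertibility requires all roots to lie outside the unit circle, i.e. |z| > 1 for every root.
Set 1 + (0.225) z + (-0.037) z^2 = 0, i.e. a z^2 + b z + c = 0 with a = -0.037, b = 0.225, c = 1.
Discriminant D = b^2 - 4ac = (0.225)^2 - 4*(-0.037)*1 = 0.050625 - (-0.148) = 0.198625.
D >= 0, so the roots are real: z = (-b +/- sqrt(D)) / (2a) = (-0.225 +/- 0.445674) / (-0.074).
  z_1 = (-0.225 + 0.445674) / (-0.074) = -2.9821,   |z_1| = 2.9821.
  z_2 = (-0.225 - 0.445674) / (-0.074) = 9.0632,   |z_2| = 9.0632.
Moduli of all roots: 2.9821, 9.0632.
All moduli strictly greater than 1? Yes.
Verdict: Invertible.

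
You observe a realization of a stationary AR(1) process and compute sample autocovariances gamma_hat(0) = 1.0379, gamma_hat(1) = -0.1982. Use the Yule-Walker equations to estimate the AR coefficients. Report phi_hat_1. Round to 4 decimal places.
\hat\phi_{1} = -0.1910

The Yule-Walker equations for an AR(p) process read, in matrix form,
  Gamma_p phi = r_p,   with   (Gamma_p)_{ij} = gamma(|i - j|),
                       (r_p)_i = gamma(i),   i,j = 1..p.
Substitute the sample gammas (Toeplitz matrix and right-hand side of size 1):
  Gamma_p = [[1.0379]]
  r_p     = [-0.1982]
With p = 1 this is the single equation gamma(0) phi_1 = gamma(1):
  phi_hat_1 = gamma(1) / gamma(0) = -0.1982 / 1.0379 = -0.1910.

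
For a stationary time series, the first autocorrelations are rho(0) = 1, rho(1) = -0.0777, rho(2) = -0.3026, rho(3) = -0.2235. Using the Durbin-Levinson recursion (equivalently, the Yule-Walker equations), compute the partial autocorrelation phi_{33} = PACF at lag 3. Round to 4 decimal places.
\phi_{33} = -0.3100

The PACF at lag k is phi_{kk}, the last component of the solution
to the Yule-Walker system G_k phi = r_k where
  (G_k)_{ij} = rho(|i - j|), (r_k)_i = rho(i), i,j = 1..k.
Equivalently, Durbin-Levinson gives phi_{kk} iteratively:
  phi_{11} = rho(1)
  phi_{kk} = [rho(k) - sum_{j=1..k-1} phi_{k-1,j} rho(k-j)]
            / [1 - sum_{j=1..k-1} phi_{k-1,j} rho(j)],
  phi_{k,j} = phi_{k-1,j} - phi_{kk} phi_{k-1,k-j},  j = 1..k-1.
Step k = 1:
  phi_11 = rho(1) = -0.0777.
Step k = 2:
  phi_22 = [rho(2) - phi_11 rho(1)] / [1 - phi_11 rho(1)] = [-0.3026 - (-0.0777)(-0.0777)] / [1 - (-0.0777)(-0.0777)]
         = -0.30863729 / 0.99396271 = -0.310512.
  Update: phi_21 = phi_11 - phi_22 phi_11 = -0.0777 - (-0.310512)(-0.0777) = -0.101827.
Step k = 3:
  phi_33 = [rho(3) - phi_21 rho(2) - phi_22 rho(1)] / [1 - phi_21 rho(1) - phi_22 rho(2)]
    numerator   = -0.2235 - (-0.101827)(-0.3026) - (-0.310512)(-0.0777) = -0.27843956
    denominator = 1 - (-0.101827)(-0.0777) - (-0.310512)(-0.3026) = 0.89812715
  phi_33 = -0.27843956 / 0.89812715 = -0.31.
Therefore phi_{33} = -0.3100.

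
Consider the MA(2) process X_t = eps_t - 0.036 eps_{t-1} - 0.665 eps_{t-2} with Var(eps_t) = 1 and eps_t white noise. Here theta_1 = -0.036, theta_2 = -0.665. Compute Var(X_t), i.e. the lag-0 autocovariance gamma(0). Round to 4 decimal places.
\gamma(0) = 1.4435

For an MA(q) process X_t = eps_t + sum_i theta_i eps_{t-i} with
Var(eps_t) = sigma^2, the variance is
  gamma(0) = sigma^2 * (1 + sum_i theta_i^2).
  sum_i theta_i^2 = (-0.036)^2 + (-0.665)^2 = 0.001296 + 0.442225 = 0.443521.
  gamma(0) = 1 * (1 + 0.443521) = 1 * 1.443521 = 1.443521, which rounds to 1.4435.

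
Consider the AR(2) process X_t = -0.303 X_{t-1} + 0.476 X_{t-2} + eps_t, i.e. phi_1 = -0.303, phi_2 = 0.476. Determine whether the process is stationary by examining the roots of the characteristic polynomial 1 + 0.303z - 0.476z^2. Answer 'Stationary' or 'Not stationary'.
\text{Stationary}

The AR(p) characteristic polynomial is P(z) = 1 + 0.303z - 0.476z^2.
Stationarity requires all roots to lie outside the unit circle, i.e. |z| > 1 for every root.
Set 1 + (0.303) z + (-0.476) z^2 = 0, i.e. a z^2 + b z + c = 0 with a = -0.476, b = 0.303, c = 1.
Discriminant D = b^2 - 4ac = (0.303)^2 - 4*(-0.476)*1 = 0.091809 - (-1.904) = 1.995809.
D >= 0, so the roots are real: z = (-b +/- sqrt(D)) / (2a) = (-0.303 +/- 1.412731) / (-0.952).
  z_1 = (-0.303 + 1.412731) / (-0.952) = -1.1657,   |z_1| = 1.1657.
  z_2 = (-0.303 - 1.412731) / (-0.952) = 1.8022,   |z_2| = 1.8022.
Moduli of all roots: 1.1657, 1.8022.
All moduli strictly greater than 1? Yes.
Verdict: Stationary.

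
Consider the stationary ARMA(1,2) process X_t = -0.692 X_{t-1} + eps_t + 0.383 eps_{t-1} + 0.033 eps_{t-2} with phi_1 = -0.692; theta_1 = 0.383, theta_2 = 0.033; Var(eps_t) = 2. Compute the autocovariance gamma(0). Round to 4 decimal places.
\gamma(0) = 2.4248

Multiply the model equation by X_{t-k} and take expectations. With theta_0 = psi_0 = 1 and psi_j the MA(infinity) weights, this gives
  gamma(k) - sum_i phi_i gamma(k-i) = c_k,
  c_k = sigma^2 * sum_{j=k..q} theta_j psi_{j-k}   (c_k = 0 for k > q),
using gamma(-m) = gamma(m).
psi-weights needed (psi_j = theta_j + sum_i phi_i psi_{j-i}):
  psi_1 = theta_1 + phi_1 = 0.383 + (-0.692) = -0.309
  psi_2 = theta_2 + phi_1 psi_1 = 0.033 + (-0.692)(-0.309) = 0.246828
Right-hand sides:
  c_0 = sigma^2 (1 + theta_1 psi_1 + theta_2 psi_2) = 2 * (1 + (0.383)(-0.309) + (0.033)(0.246828)) = 2 * 0.889798 = 1.779597
  c_1 = sigma^2 (theta_1 + theta_2 psi_1) = 2 * (0.383 + (0.033)(-0.309)) = 0.745606
  c_2 = sigma^2 theta_2 = 2 * (0.033) = 0.066
Equations for k = 0 and k = 1 (AR order 1):
  gamma(0) = phi_1 gamma(1) + c_0
  gamma(1) = phi_1 gamma(0) + c_1
Substituting the second into the first: gamma(0) (1 - phi_1^2) = c_0 + phi_1 c_1, so
  gamma(0) = (c_0 + phi_1 c_1) / (1 - phi_1^2) = (1.779597 + (-0.692)(0.745606)) / (1 - (-0.692)^2) = 1.263637 / 0.521136 = 2.424775.
Therefore gamma(0) = 2.4248 (to 4 decimal places).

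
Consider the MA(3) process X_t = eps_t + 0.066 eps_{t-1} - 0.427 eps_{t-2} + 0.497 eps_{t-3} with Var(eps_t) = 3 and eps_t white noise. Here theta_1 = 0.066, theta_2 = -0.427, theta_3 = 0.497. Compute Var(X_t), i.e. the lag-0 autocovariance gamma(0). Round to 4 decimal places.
\gamma(0) = 4.3011

For an MA(q) process X_t = eps_t + sum_i theta_i eps_{t-i} with
Var(eps_t) = sigma^2, the variance is
  gamma(0) = sigma^2 * (1 + sum_i theta_i^2).
  sum_i theta_i^2 = (0.066)^2 + (-0.427)^2 + (0.497)^2 = 0.004356 + 0.182329 + 0.247009 = 0.433694.
  gamma(0) = 3 * (1 + 0.433694) = 3 * 1.433694 = 4.301082, which rounds to 4.3011.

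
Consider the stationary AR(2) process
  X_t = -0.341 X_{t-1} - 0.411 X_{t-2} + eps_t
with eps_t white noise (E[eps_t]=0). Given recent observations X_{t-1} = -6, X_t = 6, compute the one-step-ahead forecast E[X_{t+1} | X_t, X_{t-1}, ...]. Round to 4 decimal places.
E[X_{t+1} \mid \mathcal F_t] = 0.4200

For an AR(p) model X_t = c + sum_i phi_i X_{t-i} + eps_t, the
one-step-ahead conditional mean is
  E[X_{t+1} | X_t, ...] = c + sum_i phi_i X_{t+1-i}.
Substitute known values:
  E[X_{t+1} | ...] = (-0.341) * (6) + (-0.411) * (-6)
                   = 0.4200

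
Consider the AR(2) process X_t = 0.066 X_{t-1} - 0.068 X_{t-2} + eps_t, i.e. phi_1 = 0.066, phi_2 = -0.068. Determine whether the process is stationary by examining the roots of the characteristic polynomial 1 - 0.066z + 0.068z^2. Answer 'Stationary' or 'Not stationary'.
\text{Stationary}

The AR(p) characteristic polynomial is P(z) = 1 - 0.066z + 0.068z^2.
Stationarity requires all roots to lie outside the unit circle, i.e. |z| > 1 for every root.
Set 1 + (-0.066) z + (0.068) z^2 = 0, i.e. a z^2 + b z + c = 0 with a = 0.068, b = -0.066, c = 1.
Discriminant D = b^2 - 4ac = (-0.066)^2 - 4*(0.068)*1 = 0.004356 - (0.272) = -0.267644.
D < 0, so the roots are the complex-conjugate pair z = (-b +/- i sqrt(-D)) / (2a) = 0.4853 +/- 3.804i.
For a conjugate pair |z|^2 = z * conj(z) = (product of roots) = c/a = 1/(0.068) = 14.705882, so |z| = sqrt(14.705882) = 3.8348 for both roots.
Moduli of all roots: 3.8348, 3.8348.
All moduli strictly greater than 1? Yes.
Verdict: Stationary.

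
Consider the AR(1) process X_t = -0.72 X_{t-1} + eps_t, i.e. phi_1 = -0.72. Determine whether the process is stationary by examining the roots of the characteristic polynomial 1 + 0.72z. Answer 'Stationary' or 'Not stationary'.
\text{Stationary}

The AR(p) characteristic polynomial is P(z) = 1 + 0.72z.
Stationarity requires all roots to lie outside the unit circle, i.e. |z| > 1 for every root.
This is linear in z: 1 + (0.72) z = 0  =>  z = -1/(0.72) = -1.388889,  |z| = 1.388889.
Moduli of all roots: 1.3889.
All moduli strictly greater than 1? Yes.
Verdict: Stationary.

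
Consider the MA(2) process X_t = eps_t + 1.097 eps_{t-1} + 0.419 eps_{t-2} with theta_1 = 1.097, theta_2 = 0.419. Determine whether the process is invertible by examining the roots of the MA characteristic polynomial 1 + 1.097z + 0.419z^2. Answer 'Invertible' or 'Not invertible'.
\text{Invertible}

The MA(q) characteristic polynomial is P(z) = 1 + 1.097z + 0.419z^2.
Invertibility requires all roots to lie outside the unit circle, i.e. |z| > 1 for every root.
Set 1 + (1.097) z + (0.419) z^2 = 0, i.e. a z^2 + b z + c = 0 with a = 0.419, b = 1.097, c = 1.
Discriminant D = b^2 - 4ac = (1.097)^2 - 4*(0.419)*1 = 1.203409 - (1.676) = -0.472591.
D < 0, so the roots are the complex-conjugate pair z = (-b +/- i sqrt(-D)) / (2a) = -1.3091 +/- 0.8203i.
For a conjugate pair |z|^2 = z * conj(z) = (product of roots) = c/a = 1/(0.419) = 2.386635, so |z| = sqrt(2.386635) = 1.5449 for both roots.
Moduli of all roots: 1.5449, 1.5449.
All moduli strictly greater than 1? Yes.
Verdict: Invertible.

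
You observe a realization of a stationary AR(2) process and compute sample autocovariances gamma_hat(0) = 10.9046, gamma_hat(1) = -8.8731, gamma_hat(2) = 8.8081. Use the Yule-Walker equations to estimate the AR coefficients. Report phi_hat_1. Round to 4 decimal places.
\hat\phi_{1} = -0.4630

The Yule-Walker equations for an AR(p) process read, in matrix form,
  Gamma_p phi = r_p,   with   (Gamma_p)_{ij} = gamma(|i - j|),
                       (r_p)_i = gamma(i),   i,j = 1..p.
Substitute the sample gammas (Toeplitz matrix and right-hand side of size 2):
  Gamma_p = [[10.9046, -8.8731], [-8.8731, 10.9046]]
  r_p     = [-8.8731, 8.8081]
Written out:
  10.9046 phi_1 - 8.8731 phi_2 = -8.8731
  -8.8731 phi_1 + 10.9046 phi_2 = 8.8081
Solve by Cramer's rule:
  det = gamma(0)^2 - gamma(1)^2 = (10.9046)^2 - (-8.8731)^2 = 118.91030116 - 78.73190361 = 40.17839755
  phi_hat_1 = [gamma(1) gamma(0) - gamma(1) gamma(2)] / det = [(-8.8731)(10.9046) - (-8.8731)(8.8081)] / 40.17839755 = -18.60245415 / 40.17839755 = -0.463
  phi_hat_2 = [gamma(0) gamma(2) - gamma(1)^2] / det = [(10.9046)(8.8081) - (-8.8731)^2] / 40.17839755 = 17.31690365 / 40.17839755 = 0.431
So phi_hat = [-0.4630, 0.4310].
Therefore phi_hat_1 = -0.4630.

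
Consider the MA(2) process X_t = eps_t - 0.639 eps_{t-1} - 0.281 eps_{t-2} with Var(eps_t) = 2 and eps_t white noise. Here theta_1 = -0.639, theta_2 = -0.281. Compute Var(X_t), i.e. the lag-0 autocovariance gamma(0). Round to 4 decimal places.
\gamma(0) = 2.9746

For an MA(q) process X_t = eps_t + sum_i theta_i eps_{t-i} with
Var(eps_t) = sigma^2, the variance is
  gamma(0) = sigma^2 * (1 + sum_i theta_i^2).
  sum_i theta_i^2 = (-0.639)^2 + (-0.281)^2 = 0.408321 + 0.078961 = 0.487282.
  gamma(0) = 2 * (1 + 0.487282) = 2 * 1.487282 = 2.974564, which rounds to 2.9746.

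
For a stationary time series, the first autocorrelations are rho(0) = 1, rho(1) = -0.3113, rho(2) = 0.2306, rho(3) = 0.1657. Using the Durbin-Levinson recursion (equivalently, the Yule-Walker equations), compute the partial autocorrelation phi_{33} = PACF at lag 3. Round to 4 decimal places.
\phi_{33} = 0.3090

The PACF at lag k is phi_{kk}, the last component of the solution
to the Yule-Walker system G_k phi = r_k where
  (G_k)_{ij} = rho(|i - j|), (r_k)_i = rho(i), i,j = 1..k.
Equivalently, Durbin-Levinson gives phi_{kk} iteratively:
  phi_{11} = rho(1)
  phi_{kk} = [rho(k) - sum_{j=1..k-1} phi_{k-1,j} rho(k-j)]
            / [1 - sum_{j=1..k-1} phi_{k-1,j} rho(j)],
  phi_{k,j} = phi_{k-1,j} - phi_{kk} phi_{k-1,k-j},  j = 1..k-1.
Step k = 1:
  phi_11 = rho(1) = -0.3113.
Step k = 2:
  phi_22 = [rho(2) - phi_11 rho(1)] / [1 - phi_11 rho(1)] = [0.2306 - (-0.3113)(-0.3113)] / [1 - (-0.3113)(-0.3113)]
         = 0.13369231 / 0.90309231 = 0.148038.
  Update: phi_21 = phi_11 - phi_22 phi_11 = -0.3113 - (0.148038)(-0.3113) = -0.265216.
Step k = 3:
  phi_33 = [rho(3) - phi_21 rho(2) - phi_22 rho(1)] / [1 - phi_21 rho(1) - phi_22 rho(2)]
    numerator   = 0.1657 - (-0.265216)(0.2306) - (0.148038)(-0.3113) = 0.27294307
    denominator = 1 - (-0.265216)(-0.3113) - (0.148038)(0.2306) = 0.88330072
  phi_33 = 0.27294307 / 0.88330072 = 0.309.
Therefore phi_{33} = 0.3090.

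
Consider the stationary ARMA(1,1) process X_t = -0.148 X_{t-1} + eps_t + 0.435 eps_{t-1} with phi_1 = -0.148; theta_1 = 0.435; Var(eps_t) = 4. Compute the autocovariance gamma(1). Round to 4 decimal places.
\gamma(1) = 1.0981

Multiply the model equation by X_{t-k} and take expectations. With theta_0 = psi_0 = 1 and psi_j the MA(infinity) weights, this gives
  gamma(k) - sum_i phi_i gamma(k-i) = c_k,
  c_k = sigma^2 * sum_{j=k..q} theta_j psi_{j-k}   (c_k = 0 for k > q),
using gamma(-m) = gamma(m).
psi-weights needed (psi_j = theta_j + sum_i phi_i psi_{j-i}):
  psi_1 = theta_1 + phi_1 = 0.435 + (-0.148) = 0.287
Right-hand sides:
  c_0 = sigma^2 (1 + theta_1 psi_1) = 4 * (1 + (0.435)(0.287)) = 4 * 1.124845 = 4.49938
  c_1 = sigma^2 theta_1 = 4 * (0.435) = 1.74
  c_2 = 0
Equations for k = 0 and k = 1 (AR order 1):
  gamma(0) = phi_1 gamma(1) + c_0
  gamma(1) = phi_1 gamma(0) + c_1
Substituting the second into the first: gamma(0) (1 - phi_1^2) = c_0 + phi_1 c_1, so
  gamma(0) = (c_0 + phi_1 c_1) / (1 - phi_1^2) = (4.49938 + (-0.148)(1.74)) / (1 - (-0.148)^2) = 4.24186 / 0.978096 = 4.336854.
  gamma(1) = phi_1 gamma(0) + c_1 = (-0.148)(4.336854) + (1.74) = 1.098146.
Therefore gamma(1) = 1.0981 (to 4 decimal places).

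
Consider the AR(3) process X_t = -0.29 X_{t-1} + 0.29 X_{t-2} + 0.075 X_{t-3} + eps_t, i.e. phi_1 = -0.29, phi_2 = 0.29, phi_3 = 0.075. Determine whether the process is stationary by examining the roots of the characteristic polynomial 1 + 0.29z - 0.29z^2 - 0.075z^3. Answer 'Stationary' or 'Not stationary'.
\text{Stationary}

The AR(p) characteristic polynomial is P(z) = 1 + 0.29z - 0.29z^2 - 0.075z^3.
Stationarity requires all roots to lie outside the unit circle, i.e. |z| > 1 for every root.
Degree 3: look for a simple real root z0 first, then factor out (1 - z/z0) and solve the remaining quadratic.
Testing z0 = -4: P(-4) = 1 + (0.29)(-4) + (-0.29)(-4)^2 + (-0.075)(-4)^3
  = 1 + (-1.16) + (-4.64) + (4.8) = 0.  So z_0 = -4 is a root, |z_0| = 4.
Divide out the factor (1 + 0.25 z) = (1 - z/z0) (since 1/z0 = -0.25):
  P(z) = (1 + 0.25 z)(1 + (0.04) z + (-0.3) z^2)
  [check: z-coef 0.04 - (-0.25) = 0.29; z^2-coef -0.3 - (-0.25)(0.04) = -0.29; z^3-coef -(-0.25)(-0.3) = -0.075.]
Remaining roots from the quadratic factor 1 + (0.04) z + (-0.3) z^2:
  Set 1 + (0.04) z + (-0.3) z^2 = 0, i.e. a z^2 + b z + c = 0 with a = -0.3, b = 0.04, c = 1.
  Discriminant D = b^2 - 4ac = (0.04)^2 - 4*(-0.3)*1 = 0.0016 - (-1.2) = 1.2016.
  D >= 0, so the roots are real: z = (-b +/- sqrt(D)) / (2a) = (-0.04 +/- 1.096175) / (-0.6).
    z_1 = (-0.04 + 1.096175) / (-0.6) = -1.7603,   |z_1| = 1.7603.
    z_2 = (-0.04 - 1.096175) / (-0.6) = 1.8936,   |z_2| = 1.8936.
Moduli of all roots: 4.0000, 1.7603, 1.8936.
All moduli strictly greater than 1? Yes.
Verdict: Stationary.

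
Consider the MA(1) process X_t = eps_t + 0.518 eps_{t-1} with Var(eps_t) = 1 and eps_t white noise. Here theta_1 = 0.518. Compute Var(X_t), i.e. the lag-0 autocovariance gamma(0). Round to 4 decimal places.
\gamma(0) = 1.2683

For an MA(q) process X_t = eps_t + sum_i theta_i eps_{t-i} with
Var(eps_t) = sigma^2, the variance is
  gamma(0) = sigma^2 * (1 + sum_i theta_i^2).
  sum_i theta_i^2 = (0.518)^2 = 0.268324.
  gamma(0) = 1 * (1 + 0.268324) = 1 * 1.268324 = 1.268324, which rounds to 1.2683.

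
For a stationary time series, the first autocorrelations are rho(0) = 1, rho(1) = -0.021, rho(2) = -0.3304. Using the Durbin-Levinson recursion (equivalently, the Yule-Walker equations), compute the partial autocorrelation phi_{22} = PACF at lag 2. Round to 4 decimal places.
\phi_{22} = -0.3310

The PACF at lag k is phi_{kk}, the last component of the solution
to the Yule-Walker system G_k phi = r_k where
  (G_k)_{ij} = rho(|i - j|), (r_k)_i = rho(i), i,j = 1..k.
Equivalently, Durbin-Levinson gives phi_{kk} iteratively:
  phi_{11} = rho(1)
  phi_{kk} = [rho(k) - sum_{j=1..k-1} phi_{k-1,j} rho(k-j)]
            / [1 - sum_{j=1..k-1} phi_{k-1,j} rho(j)],
  phi_{k,j} = phi_{k-1,j} - phi_{kk} phi_{k-1,k-j},  j = 1..k-1.
Step k = 1:
  phi_11 = rho(1) = -0.021.
Step k = 2:
  phi_22 = [rho(2) - phi_11 rho(1)] / [1 - phi_11 rho(1)] = [-0.3304 - (-0.021)(-0.021)] / [1 - (-0.021)(-0.021)]
         = -0.330841 / 0.999559 = -0.331.
Therefore phi_{22} = -0.3310.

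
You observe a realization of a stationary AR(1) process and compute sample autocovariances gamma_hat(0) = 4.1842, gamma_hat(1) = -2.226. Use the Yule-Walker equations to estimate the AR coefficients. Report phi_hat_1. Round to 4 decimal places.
\hat\phi_{1} = -0.5320

The Yule-Walker equations for an AR(p) process read, in matrix form,
  Gamma_p phi = r_p,   with   (Gamma_p)_{ij} = gamma(|i - j|),
                       (r_p)_i = gamma(i),   i,j = 1..p.
Substitute the sample gammas (Toeplitz matrix and right-hand side of size 1):
  Gamma_p = [[4.1842]]
  r_p     = [-2.226]
With p = 1 this is the single equation gamma(0) phi_1 = gamma(1):
  phi_hat_1 = gamma(1) / gamma(0) = -2.226 / 4.1842 = -0.5320.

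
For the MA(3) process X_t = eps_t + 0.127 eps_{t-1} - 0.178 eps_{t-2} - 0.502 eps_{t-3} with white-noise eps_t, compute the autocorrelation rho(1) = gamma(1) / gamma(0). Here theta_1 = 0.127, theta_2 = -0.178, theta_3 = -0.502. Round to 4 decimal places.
\rho(1) = 0.1491

For an MA(q) process with theta_0 = 1, the autocovariance is
  gamma(k) = sigma^2 * sum_{i=0..q-k} theta_i * theta_{i+k},
and rho(k) = gamma(k) / gamma(0). Sigma^2 cancels.
  numerator   = (1)*(0.127) + (0.127)*(-0.178) + (-0.178)*(-0.502) = 0.19375.
  denominator = (1)^2 + (0.127)^2 + (-0.178)^2 + (-0.502)^2 = 1.299817.
  rho(1) = 0.19375 / 1.299817 = 0.1491.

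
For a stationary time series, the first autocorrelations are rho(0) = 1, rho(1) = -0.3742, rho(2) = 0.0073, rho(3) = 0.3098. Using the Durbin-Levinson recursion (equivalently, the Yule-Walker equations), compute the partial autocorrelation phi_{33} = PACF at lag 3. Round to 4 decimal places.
\phi_{33} = 0.3040

The PACF at lag k is phi_{kk}, the last component of the solution
to the Yule-Walker system G_k phi = r_k where
  (G_k)_{ij} = rho(|i - j|), (r_k)_i = rho(i), i,j = 1..k.
Equivalently, Durbin-Levinson gives phi_{kk} iteratively:
  phi_{11} = rho(1)
  phi_{kk} = [rho(k) - sum_{j=1..k-1} phi_{k-1,j} rho(k-j)]
            / [1 - sum_{j=1..k-1} phi_{k-1,j} rho(j)],
  phi_{k,j} = phi_{k-1,j} - phi_{kk} phi_{k-1,k-j},  j = 1..k-1.
Step k = 1:
  phi_11 = rho(1) = -0.3742.
Step k = 2:
  phi_22 = [rho(2) - phi_11 rho(1)] / [1 - phi_11 rho(1)] = [0.0073 - (-0.3742)(-0.3742)] / [1 - (-0.3742)(-0.3742)]
         = -0.13272564 / 0.85997436 = -0.154337.
  Update: phi_21 = phi_11 - phi_22 phi_11 = -0.3742 - (-0.154337)(-0.3742) = -0.431953.
Step k = 3:
  phi_33 = [rho(3) - phi_21 rho(2) - phi_22 rho(1)] / [1 - phi_21 rho(1) - phi_22 rho(2)]
    numerator   = 0.3098 - (-0.431953)(0.0073) - (-0.154337)(-0.3742) = 0.25520045
    denominator = 1 - (-0.431953)(-0.3742) - (-0.154337)(0.0073) = 0.83948992
  phi_33 = 0.25520045 / 0.83948992 = 0.304.
Therefore phi_{33} = 0.3040.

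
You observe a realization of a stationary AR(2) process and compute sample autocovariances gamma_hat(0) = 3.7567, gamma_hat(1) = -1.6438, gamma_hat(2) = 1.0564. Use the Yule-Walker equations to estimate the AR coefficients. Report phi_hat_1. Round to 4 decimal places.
\hat\phi_{1} = -0.3890

The Yule-Walker equations for an AR(p) process read, in matrix form,
  Gamma_p phi = r_p,   with   (Gamma_p)_{ij} = gamma(|i - j|),
                       (r_p)_i = gamma(i),   i,j = 1..p.
Substitute the sample gammas (Toeplitz matrix and right-hand side of size 2):
  Gamma_p = [[3.7567, -1.6438], [-1.6438, 3.7567]]
  r_p     = [-1.6438, 1.0564]
Written out:
  3.7567 phi_1 - 1.6438 phi_2 = -1.6438
  -1.6438 phi_1 + 3.7567 phi_2 = 1.0564
Solve by Cramer's rule:
  det = gamma(0)^2 - gamma(1)^2 = (3.7567)^2 - (-1.6438)^2 = 14.11279489 - 2.70207844 = 11.41071645
  phi_hat_1 = [gamma(1) gamma(0) - gamma(1) gamma(2)] / det = [(-1.6438)(3.7567) - (-1.6438)(1.0564)] / 11.41071645 = -4.43875314 / 11.41071645 = -0.389
  phi_hat_2 = [gamma(0) gamma(2) - gamma(1)^2] / det = [(3.7567)(1.0564) - (-1.6438)^2] / 11.41071645 = 1.26649944 / 11.41071645 = 0.111
So phi_hat = [-0.3890, 0.1110].
Therefore phi_hat_1 = -0.3890.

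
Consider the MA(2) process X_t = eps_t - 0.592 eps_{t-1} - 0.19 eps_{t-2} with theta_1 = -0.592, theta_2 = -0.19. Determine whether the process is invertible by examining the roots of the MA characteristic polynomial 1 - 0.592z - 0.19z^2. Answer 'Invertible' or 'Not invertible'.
\text{Invertible}

The MA(q) characteristic polynomial is P(z) = 1 - 0.592z - 0.19z^2.
Invertibility requires all roots to lie outside the unit circle, i.e. |z| > 1 for every root.
Set 1 + (-0.592) z + (-0.19) z^2 = 0, i.e. a z^2 + b z + c = 0 with a = -0.19, b = -0.592, c = 1.
Discriminant D = b^2 - 4ac = (-0.592)^2 - 4*(-0.19)*1 = 0.350464 - (-0.76) = 1.110464.
D >= 0, so the roots are real: z = (-b +/- sqrt(D)) / (2a) = (0.592 +/- 1.053786) / (-0.38).
  z_1 = (0.592 + 1.053786) / (-0.38) = -4.331,   |z_1| = 4.331.
  z_2 = (0.592 - 1.053786) / (-0.38) = 1.2152,   |z_2| = 1.2152.
Moduli of all roots: 4.3310, 1.2152.
All moduli strictly greater than 1? Yes.
Verdict: Invertible.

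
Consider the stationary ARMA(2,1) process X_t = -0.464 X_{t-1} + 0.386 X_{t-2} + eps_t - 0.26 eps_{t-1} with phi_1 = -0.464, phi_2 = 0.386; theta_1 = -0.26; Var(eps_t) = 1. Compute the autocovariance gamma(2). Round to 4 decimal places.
\gamma(2) = 3.1441

Multiply the model equation by X_{t-k} and take expectations. With theta_0 = psi_0 = 1 and psi_j the MA(infinity) weights, this gives
  gamma(k) - sum_i phi_i gamma(k-i) = c_k,
  c_k = sigma^2 * sum_{j=k..q} theta_j psi_{j-k}   (c_k = 0 for k > q),
using gamma(-m) = gamma(m).
psi-weights needed (psi_j = theta_j + sum_i phi_i psi_{j-i}):
  psi_1 = theta_1 + phi_1 = -0.26 + (-0.464) = -0.724
Right-hand sides:
  c_0 = sigma^2 (1 + theta_1 psi_1) = 1 * (1 + (-0.26)(-0.724)) = 1 * 1.18824 = 1.18824
  c_1 = sigma^2 theta_1 = 1 * (-0.26) = -0.26
  c_2 = 0
Equations for k = 0, 1, 2 (AR order 2, c_2 = 0):
  (E0) gamma(0) = phi_1 gamma(1) + phi_2 gamma(2) + c_0
  (E1) gamma(1) = phi_1 gamma(0) + phi_2 gamma(1) + c_1
  (E2) gamma(2) = phi_1 gamma(1) + phi_2 gamma(0)
From (E1): gamma(1) = A gamma(0) + B with
  A = phi_1 / (1 - phi_2) = -0.464 / 0.614 = -0.7557,   B = c_1 / (1 - phi_2) = -0.26 / 0.614 = -0.423453.
Insert (E2) into (E0): gamma(0) (1 - phi_2^2) = phi_1 (1 + phi_2) gamma(1) + c_0.
  phi_1 (1 + phi_2) = (-0.464)(1.386) = -0.643104,   1 - phi_2^2 = 0.851004.
Replace gamma(1) by A gamma(0) + B and collect gamma(0):
  gamma(0) [0.851004 - (-0.643104)(-0.7557)] = (-0.643104)(-0.423453) + 1.18824
  gamma(0) * 0.36501 = 1.460564
  gamma(0) = 1.460564 / 0.36501 = 4.001435.
  gamma(1) = A gamma(0) + B = (-0.7557)(4.001435) + (-0.423453) = -3.447338.
  gamma(2) = phi_1 gamma(1) + phi_2 gamma(0) = (-0.464)(-3.447338) + (0.386)(4.001435) = 3.144119.
Therefore gamma(2) = 3.1441 (to 4 decimal places).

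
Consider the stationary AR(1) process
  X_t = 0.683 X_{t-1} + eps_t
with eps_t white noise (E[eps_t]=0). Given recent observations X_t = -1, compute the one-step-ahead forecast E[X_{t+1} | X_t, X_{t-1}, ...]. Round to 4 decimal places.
E[X_{t+1} \mid \mathcal F_t] = -0.6830

For an AR(p) model X_t = c + sum_i phi_i X_{t-i} + eps_t, the
one-step-ahead conditional mean is
  E[X_{t+1} | X_t, ...] = c + sum_i phi_i X_{t+1-i}.
Substitute known values:
  E[X_{t+1} | ...] = (0.683) * (-1)
                   = -0.6830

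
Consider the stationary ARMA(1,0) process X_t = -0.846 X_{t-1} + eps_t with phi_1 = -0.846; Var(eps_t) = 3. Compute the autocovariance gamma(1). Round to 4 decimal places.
\gamma(1) = -8.9277

Multiply the model equation by X_{t-k} and take expectations. With theta_0 = psi_0 = 1 and psi_j the MA(infinity) weights, this gives
  gamma(k) - sum_i phi_i gamma(k-i) = c_k,
  c_k = sigma^2 * sum_{j=k..q} theta_j psi_{j-k}   (c_k = 0 for k > q),
using gamma(-m) = gamma(m).
Pure AR (q = 0): c_0 = sigma^2 = 3, c_k = 0 for k >= 1.
Equations for k = 0 and k = 1 (AR order 1):
  gamma(0) = phi_1 gamma(1) + c_0
  gamma(1) = phi_1 gamma(0) + c_1
Substituting the second into the first: gamma(0) (1 - phi_1^2) = c_0 + phi_1 c_1, so
  gamma(0) = c_0 / (1 - phi_1^2) = 3 / (1 - (-0.846)^2) = 3 / 0.284284 = 10.552827.
  gamma(1) = phi_1 gamma(0) = (-0.846)(10.552827) = -8.927692.
Therefore gamma(1) = -8.9277 (to 4 decimal places).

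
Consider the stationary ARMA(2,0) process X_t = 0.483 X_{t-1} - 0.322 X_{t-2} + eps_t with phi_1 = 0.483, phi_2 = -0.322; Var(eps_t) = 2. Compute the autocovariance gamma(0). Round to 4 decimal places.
\gamma(0) = 2.5751

Multiply the model equation by X_{t-k} and take expectations. With theta_0 = psi_0 = 1 and psi_j the MA(infinity) weights, this gives
  gamma(k) - sum_i phi_i gamma(k-i) = c_k,
  c_k = sigma^2 * sum_{j=k..q} theta_j psi_{j-k}   (c_k = 0 for k > q),
using gamma(-m) = gamma(m).
Pure AR (q = 0): c_0 = sigma^2 = 2, c_k = 0 for k >= 1.
Equations for k = 0, 1, 2 (AR order 2, c_2 = 0):
  (E0) gamma(0) = phi_1 gamma(1) + phi_2 gamma(2) + c_0
  (E1) gamma(1) = phi_1 gamma(0) + phi_2 gamma(1) + c_1
  (E2) gamma(2) = phi_1 gamma(1) + phi_2 gamma(0)
From (E1): gamma(1) = A gamma(0) + B with
  A = phi_1 / (1 - phi_2) = 0.483 / 1.322 = 0.365356,   B = c_1 / (1 - phi_2) = 0 / 1.322 = 0.
Insert (E2) into (E0): gamma(0) (1 - phi_2^2) = phi_1 (1 + phi_2) gamma(1) + c_0.
  phi_1 (1 + phi_2) = (0.483)(0.678) = 0.327474,   1 - phi_2^2 = 0.896316.
Replace gamma(1) by A gamma(0) + B and collect gamma(0):
  gamma(0) [0.896316 - (0.327474)(0.365356)] = c_0 = 2
  gamma(0) * 0.776672 = 2
  gamma(0) = 2 / 0.776672 = 2.575091.
Therefore gamma(0) = 2.5751 (to 4 decimal places).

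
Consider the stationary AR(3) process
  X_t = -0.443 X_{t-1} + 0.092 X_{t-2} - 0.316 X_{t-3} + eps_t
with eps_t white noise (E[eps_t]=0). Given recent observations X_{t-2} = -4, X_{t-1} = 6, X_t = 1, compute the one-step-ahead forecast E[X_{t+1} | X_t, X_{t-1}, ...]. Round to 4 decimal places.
E[X_{t+1} \mid \mathcal F_t] = 1.3730

For an AR(p) model X_t = c + sum_i phi_i X_{t-i} + eps_t, the
one-step-ahead conditional mean is
  E[X_{t+1} | X_t, ...] = c + sum_i phi_i X_{t+1-i}.
Substitute known values:
  E[X_{t+1} | ...] = (-0.443) * (1) + (0.092) * (6) + (-0.316) * (-4)
                   = 1.3730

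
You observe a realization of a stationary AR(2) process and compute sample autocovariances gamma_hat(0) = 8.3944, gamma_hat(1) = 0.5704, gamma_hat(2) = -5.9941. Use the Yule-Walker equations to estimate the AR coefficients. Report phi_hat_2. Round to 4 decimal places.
\hat\phi_{2} = -0.7220

The Yule-Walker equations for an AR(p) process read, in matrix form,
  Gamma_p phi = r_p,   with   (Gamma_p)_{ij} = gamma(|i - j|),
                       (r_p)_i = gamma(i),   i,j = 1..p.
Substitute the sample gammas (Toeplitz matrix and right-hand side of size 2):
  Gamma_p = [[8.3944, 0.5704], [0.5704, 8.3944]]
  r_p     = [0.5704, -5.9941]
Written out:
  8.3944 phi_1 + 0.5704 phi_2 = 0.5704
  0.5704 phi_1 + 8.3944 phi_2 = -5.9941
Solve by Cramer's rule:
  det = gamma(0)^2 - gamma(1)^2 = (8.3944)^2 - (0.5704)^2 = 70.46595136 - 0.32535616 = 70.1405952
  phi_hat_1 = [gamma(1) gamma(0) - gamma(1) gamma(2)] / det = [(0.5704)(8.3944) - (0.5704)(-5.9941)] / 70.1405952 = 8.2072004 / 70.1405952 = 0.117
  phi_hat_2 = [gamma(0) gamma(2) - gamma(1)^2] / det = [(8.3944)(-5.9941) - (0.5704)^2] / 70.1405952 = -50.6422292 / 70.1405952 = -0.722
So phi_hat = [0.1170, -0.7220].
Therefore phi_hat_2 = -0.7220.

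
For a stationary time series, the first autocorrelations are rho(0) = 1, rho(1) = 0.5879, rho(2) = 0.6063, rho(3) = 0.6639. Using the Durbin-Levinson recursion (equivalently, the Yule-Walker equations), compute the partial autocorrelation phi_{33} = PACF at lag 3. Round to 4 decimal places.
\phi_{33} = 0.3910

The PACF at lag k is phi_{kk}, the last component of the solution
to the Yule-Walker system G_k phi = r_k where
  (G_k)_{ij} = rho(|i - j|), (r_k)_i = rho(i), i,j = 1..k.
Equivalently, Durbin-Levinson gives phi_{kk} iteratively:
  phi_{11} = rho(1)
  phi_{kk} = [rho(k) - sum_{j=1..k-1} phi_{k-1,j} rho(k-j)]
            / [1 - sum_{j=1..k-1} phi_{k-1,j} rho(j)],
  phi_{k,j} = phi_{k-1,j} - phi_{kk} phi_{k-1,k-j},  j = 1..k-1.
Step k = 1:
  phi_11 = rho(1) = 0.5879.
Step k = 2:
  phi_22 = [rho(2) - phi_11 rho(1)] / [1 - phi_11 rho(1)] = [0.6063 - (0.5879)(0.5879)] / [1 - (0.5879)(0.5879)]
         = 0.26067359 / 0.65437359 = 0.398356.
  Update: phi_21 = phi_11 - phi_22 phi_11 = 0.5879 - (0.398356)(0.5879) = 0.353707.
Step k = 3:
  phi_33 = [rho(3) - phi_21 rho(2) - phi_22 rho(1)] / [1 - phi_21 rho(1) - phi_22 rho(2)]
    numerator   = 0.6639 - (0.353707)(0.6063) - (0.398356)(0.5879) = 0.21525427
    denominator = 1 - (0.353707)(0.5879) - (0.398356)(0.6063) = 0.55053272
  phi_33 = 0.21525427 / 0.55053272 = 0.391.
Therefore phi_{33} = 0.3910.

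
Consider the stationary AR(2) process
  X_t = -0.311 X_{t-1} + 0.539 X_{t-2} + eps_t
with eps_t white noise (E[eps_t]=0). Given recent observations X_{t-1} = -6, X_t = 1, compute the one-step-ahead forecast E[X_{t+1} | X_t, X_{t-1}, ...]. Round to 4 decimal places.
E[X_{t+1} \mid \mathcal F_t] = -3.5450

For an AR(p) model X_t = c + sum_i phi_i X_{t-i} + eps_t, the
one-step-ahead conditional mean is
  E[X_{t+1} | X_t, ...] = c + sum_i phi_i X_{t+1-i}.
Substitute known values:
  E[X_{t+1} | ...] = (-0.311) * (1) + (0.539) * (-6)
                   = -3.5450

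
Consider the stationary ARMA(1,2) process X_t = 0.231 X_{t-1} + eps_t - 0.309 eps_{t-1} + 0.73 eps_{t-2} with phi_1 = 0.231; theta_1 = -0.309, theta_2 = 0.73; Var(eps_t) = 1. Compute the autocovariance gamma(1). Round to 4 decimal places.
\gamma(1) = -0.0098

Multiply the model equation by X_{t-k} and take expectations. With theta_0 = psi_0 = 1 and psi_j the MA(infinity) weights, this gives
  gamma(k) - sum_i phi_i gamma(k-i) = c_k,
  c_k = sigma^2 * sum_{j=k..q} theta_j psi_{j-k}   (c_k = 0 for k > q),
using gamma(-m) = gamma(m).
psi-weights needed (psi_j = theta_j + sum_i phi_i psi_{j-i}):
  psi_1 = theta_1 + phi_1 = -0.309 + (0.231) = -0.078
  psi_2 = theta_2 + phi_1 psi_1 = 0.73 + (0.231)(-0.078) = 0.711982
Right-hand sides:
  c_0 = sigma^2 (1 + theta_1 psi_1 + theta_2 psi_2) = 1 * (1 + (-0.309)(-0.078) + (0.73)(0.711982)) = 1 * 1.543849 = 1.543849
  c_1 = sigma^2 (theta_1 + theta_2 psi_1) = 1 * (-0.309 + (0.73)(-0.078)) = -0.36594
  c_2 = sigma^2 theta_2 = 1 * (0.73) = 0.73
Equations for k = 0 and k = 1 (AR order 1):
  gamma(0) = phi_1 gamma(1) + c_0
  gamma(1) = phi_1 gamma(0) + c_1
Substituting the second into the first: gamma(0) (1 - phi_1^2) = c_0 + phi_1 c_1, so
  gamma(0) = (c_0 + phi_1 c_1) / (1 - phi_1^2) = (1.543849 + (0.231)(-0.36594)) / (1 - (0.231)^2) = 1.459317 / 0.946639 = 1.541577.
  gamma(1) = phi_1 gamma(0) + c_1 = (0.231)(1.541577) + (-0.36594) = -0.009836.
Therefore gamma(1) = -0.0098 (to 4 decimal places).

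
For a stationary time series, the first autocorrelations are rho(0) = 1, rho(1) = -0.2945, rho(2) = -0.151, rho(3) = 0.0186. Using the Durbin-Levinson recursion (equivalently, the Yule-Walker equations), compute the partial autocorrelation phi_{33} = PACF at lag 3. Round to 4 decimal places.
\phi_{33} = -0.1340

The PACF at lag k is phi_{kk}, the last component of the solution
to the Yule-Walker system G_k phi = r_k where
  (G_k)_{ij} = rho(|i - j|), (r_k)_i = rho(i), i,j = 1..k.
Equivalently, Durbin-Levinson gives phi_{kk} iteratively:
  phi_{11} = rho(1)
  phi_{kk} = [rho(k) - sum_{j=1..k-1} phi_{k-1,j} rho(k-j)]
            / [1 - sum_{j=1..k-1} phi_{k-1,j} rho(j)],
  phi_{k,j} = phi_{k-1,j} - phi_{kk} phi_{k-1,k-j},  j = 1..k-1.
Step k = 1:
  phi_11 = rho(1) = -0.2945.
Step k = 2:
  phi_22 = [rho(2) - phi_11 rho(1)] / [1 - phi_11 rho(1)] = [-0.151 - (-0.2945)(-0.2945)] / [1 - (-0.2945)(-0.2945)]
         = -0.23773025 / 0.91326975 = -0.260307.
  Update: phi_21 = phi_11 - phi_22 phi_11 = -0.2945 - (-0.260307)(-0.2945) = -0.37116.
Step k = 3:
  phi_33 = [rho(3) - phi_21 rho(2) - phi_22 rho(1)] / [1 - phi_21 rho(1) - phi_22 rho(2)]
    numerator   = 0.0186 - (-0.37116)(-0.151) - (-0.260307)(-0.2945) = -0.11410554
    denominator = 1 - (-0.37116)(-0.2945) - (-0.260307)(-0.151) = 0.85138697
  phi_33 = -0.11410554 / 0.85138697 = -0.134.
Therefore phi_{33} = -0.1340.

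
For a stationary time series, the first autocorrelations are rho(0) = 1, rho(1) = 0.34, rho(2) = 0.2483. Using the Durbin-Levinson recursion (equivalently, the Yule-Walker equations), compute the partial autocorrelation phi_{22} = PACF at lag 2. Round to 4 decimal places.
\phi_{22} = 0.1500

The PACF at lag k is phi_{kk}, the last component of the solution
to the Yule-Walker system G_k phi = r_k where
  (G_k)_{ij} = rho(|i - j|), (r_k)_i = rho(i), i,j = 1..k.
Equivalently, Durbin-Levinson gives phi_{kk} iteratively:
  phi_{11} = rho(1)
  phi_{kk} = [rho(k) - sum_{j=1..k-1} phi_{k-1,j} rho(k-j)]
            / [1 - sum_{j=1..k-1} phi_{k-1,j} rho(j)],
  phi_{k,j} = phi_{k-1,j} - phi_{kk} phi_{k-1,k-j},  j = 1..k-1.
Step k = 1:
  phi_11 = rho(1) = 0.34.
Step k = 2:
  phi_22 = [rho(2) - phi_11 rho(1)] / [1 - phi_11 rho(1)] = [0.2483 - (0.34)(0.34)] / [1 - (0.34)(0.34)]
         = 0.1327 / 0.8844 = 0.15.
Therefore phi_{22} = 0.1500.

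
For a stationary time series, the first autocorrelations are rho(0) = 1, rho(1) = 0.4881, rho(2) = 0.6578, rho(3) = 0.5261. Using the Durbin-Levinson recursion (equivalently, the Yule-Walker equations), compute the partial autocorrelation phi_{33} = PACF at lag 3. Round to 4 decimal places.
\phi_{33} = 0.2130

The PACF at lag k is phi_{kk}, the last component of the solution
to the Yule-Walker system G_k phi = r_k where
  (G_k)_{ij} = rho(|i - j|), (r_k)_i = rho(i), i,j = 1..k.
Equivalently, Durbin-Levinson gives phi_{kk} iteratively:
  phi_{11} = rho(1)
  phi_{kk} = [rho(k) - sum_{j=1..k-1} phi_{k-1,j} rho(k-j)]
            / [1 - sum_{j=1..k-1} phi_{k-1,j} rho(j)],
  phi_{k,j} = phi_{k-1,j} - phi_{kk} phi_{k-1,k-j},  j = 1..k-1.
Step k = 1:
  phi_11 = rho(1) = 0.4881.
Step k = 2:
  phi_22 = [rho(2) - phi_11 rho(1)] / [1 - phi_11 rho(1)] = [0.6578 - (0.4881)(0.4881)] / [1 - (0.4881)(0.4881)]
         = 0.41955839 / 0.76175839 = 0.550776.
  Update: phi_21 = phi_11 - phi_22 phi_11 = 0.4881 - (0.550776)(0.4881) = 0.219266.
Step k = 3:
  phi_33 = [rho(3) - phi_21 rho(2) - phi_22 rho(1)] / [1 - phi_21 rho(1) - phi_22 rho(2)]
    numerator   = 0.5261 - (0.219266)(0.6578) - (0.550776)(0.4881) = 0.11303287
    denominator = 1 - (0.219266)(0.4881) - (0.550776)(0.6578) = 0.53067562
  phi_33 = 0.11303287 / 0.53067562 = 0.213.
Therefore phi_{33} = 0.2130.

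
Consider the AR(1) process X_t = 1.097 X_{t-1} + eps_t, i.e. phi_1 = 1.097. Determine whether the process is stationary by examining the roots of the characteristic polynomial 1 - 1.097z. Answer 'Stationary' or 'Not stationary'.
\text{Not stationary}

The AR(p) characteristic polynomial is P(z) = 1 - 1.097z.
Stationarity requires all roots to lie outside the unit circle, i.e. |z| > 1 for every root.
This is linear in z: 1 + (-1.097) z = 0  =>  z = -1/(-1.097) = 0.911577,  |z| = 0.911577.
Moduli of all roots: 0.9116.
All moduli strictly greater than 1? No.
Verdict: Not stationary.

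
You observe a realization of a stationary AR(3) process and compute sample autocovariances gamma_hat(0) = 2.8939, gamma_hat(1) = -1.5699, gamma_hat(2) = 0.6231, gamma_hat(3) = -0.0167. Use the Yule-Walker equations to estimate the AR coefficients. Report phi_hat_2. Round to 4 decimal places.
\hat\phi_{2} = -0.0570

The Yule-Walker equations for an AR(p) process read, in matrix form,
  Gamma_p phi = r_p,   with   (Gamma_p)_{ij} = gamma(|i - j|),
                       (r_p)_i = gamma(i),   i,j = 1..p.
Substitute the sample gammas (Toeplitz matrix and right-hand side of size 3):
  Gamma_p = [[2.8939, -1.5699, 0.6231], [-1.5699, 2.8939, -1.5699], [0.6231, -1.5699, 2.8939]]
  r_p     = [-1.5699, 0.6231, -0.0167]
Written out (R1..R3):
  (R1) 2.8939 phi_1 - 1.5699 phi_2 + 0.6231 phi_3 = -1.5699
  (R2) -1.5699 phi_1 + 2.8939 phi_2 - 1.5699 phi_3 = 0.6231
  (R3) 0.6231 phi_1 - 1.5699 phi_2 + 2.8939 phi_3 = -0.0167
Gaussian elimination:
  R2 <- R2 - (-1.5699/2.8939) R1 = R2 - (-0.542486) R1:  2.042251 phi_2 - 1.231877 phi_3 = -0.228549
  R3 <- R3 - (0.6231/2.8939) R1 = R3 - (0.215315) R1:  -1.231877 phi_2 + 2.759737 phi_3 = 0.321323
  R3 <- R3 - (-1.231877/2.042251) R2 = R3 - (-0.603196) R2:  2.016674 phi_3 = 0.183463
Back-substitution:
  phi_hat_3 = 0.183463 / 2.016674 = 0.090973
  phi_hat_2 = (-0.228549 - (-1.231877)(0.090973)) / 2.042251 = -0.057035
  phi_hat_1 = (-1.5699 - (-1.5699)(-0.057035) - (0.6231)(0.090973)) / 2.8939 = -0.593015
So phi_hat = [-0.5930, -0.0570, 0.0910].
Therefore phi_hat_2 = -0.0570.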